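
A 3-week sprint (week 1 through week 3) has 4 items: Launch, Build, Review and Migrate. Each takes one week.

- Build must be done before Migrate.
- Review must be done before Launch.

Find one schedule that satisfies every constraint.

Review=week 1, Build=week 1, Launch=week 2, Migrate=week 2

Checking: Review(week 1) before Launch(week 2); Build(week 1) before Migrate(week 2).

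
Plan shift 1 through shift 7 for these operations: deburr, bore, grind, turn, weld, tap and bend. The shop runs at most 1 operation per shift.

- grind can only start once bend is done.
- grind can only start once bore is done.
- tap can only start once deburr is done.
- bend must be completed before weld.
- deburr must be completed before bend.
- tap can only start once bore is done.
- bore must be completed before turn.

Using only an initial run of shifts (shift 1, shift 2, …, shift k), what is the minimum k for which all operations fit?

7 shifts

The precedence chain requires at least 3 distinct shifts.
With at most 1 per shift and 7 operations, at least 7 shifts are needed.
7 works (last occupied shift: shift 7): for example grind -> shift 4, turn -> shift 6, bend -> shift 3, deburr -> shift 2, weld -> shift 7, tap -> shift 5, bore -> shift 1.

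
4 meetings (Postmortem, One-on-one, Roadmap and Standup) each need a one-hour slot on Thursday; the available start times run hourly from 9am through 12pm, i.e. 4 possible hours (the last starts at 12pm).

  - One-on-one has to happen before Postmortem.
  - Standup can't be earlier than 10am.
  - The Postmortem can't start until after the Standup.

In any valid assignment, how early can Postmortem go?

Precedence pushes Postmortem to at least 11am.
Postmortem at 11am is achievable: Postmortem -> 11am; Roadmap -> 9am; Standup -> 10am; One-on-one -> 9am.

11am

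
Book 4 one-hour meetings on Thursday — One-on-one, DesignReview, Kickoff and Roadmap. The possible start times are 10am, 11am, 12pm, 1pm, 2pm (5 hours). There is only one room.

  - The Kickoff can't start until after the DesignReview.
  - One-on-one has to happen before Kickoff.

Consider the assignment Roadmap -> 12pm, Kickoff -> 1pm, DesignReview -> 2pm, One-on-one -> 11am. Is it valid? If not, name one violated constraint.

No. The Kickoff can't start until after the DesignReview is not satisfied.

The Kickoff can't start until after the DesignReview — violated.
There is only one room — holds.
One-on-one has to happen before Kickoff — holds.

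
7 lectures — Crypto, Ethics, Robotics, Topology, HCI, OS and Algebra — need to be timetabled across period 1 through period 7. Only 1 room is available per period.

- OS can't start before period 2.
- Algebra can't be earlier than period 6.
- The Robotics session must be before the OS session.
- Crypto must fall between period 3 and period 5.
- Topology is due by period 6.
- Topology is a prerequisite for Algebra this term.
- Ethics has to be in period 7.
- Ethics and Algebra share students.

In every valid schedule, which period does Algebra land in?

period 6

Algebra's window is period 6–period 7.
Ethics is fixed at period 7, and Algebra can't share a period with Ethics.
So Algebra must be period 6.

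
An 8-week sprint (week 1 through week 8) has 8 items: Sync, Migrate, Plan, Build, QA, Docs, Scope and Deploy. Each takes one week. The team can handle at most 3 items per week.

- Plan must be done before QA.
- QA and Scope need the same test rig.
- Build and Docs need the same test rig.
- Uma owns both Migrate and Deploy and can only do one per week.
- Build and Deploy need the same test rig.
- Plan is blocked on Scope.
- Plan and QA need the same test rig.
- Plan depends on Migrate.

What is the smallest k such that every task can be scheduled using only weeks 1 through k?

The precedence chain requires at least 3 distinct weeks.
With at most 3 per week and 8 tasks, at least 3 weeks are needed.
3 works (last occupied week: week 3): for example Sync=week 1; Deploy=week 3; Build=week 2; Docs=week 3; Scope=week 1; QA=week 3; Migrate=week 1; Plan=week 2.

3 weeks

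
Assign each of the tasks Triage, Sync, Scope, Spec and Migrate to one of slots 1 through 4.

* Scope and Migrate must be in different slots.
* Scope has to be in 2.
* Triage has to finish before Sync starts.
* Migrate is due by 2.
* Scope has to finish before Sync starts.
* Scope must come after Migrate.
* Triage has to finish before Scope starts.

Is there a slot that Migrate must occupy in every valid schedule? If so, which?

1

Migrate's window is 1–2.
Scope is fixed at 2, and Migrate can't share a slot with Scope.
So Migrate must be 1.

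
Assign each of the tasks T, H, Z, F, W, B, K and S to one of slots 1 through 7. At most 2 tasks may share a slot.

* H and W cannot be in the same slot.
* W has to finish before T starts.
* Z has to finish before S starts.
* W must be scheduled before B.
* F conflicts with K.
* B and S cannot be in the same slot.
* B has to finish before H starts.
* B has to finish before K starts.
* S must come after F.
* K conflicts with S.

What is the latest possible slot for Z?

6

Downstream work caps Z at 6.
Z at 6 is achievable: H -> 3, W -> 1, Z -> 6, T -> 2, F -> 1, S -> 7, B -> 2, K -> 3.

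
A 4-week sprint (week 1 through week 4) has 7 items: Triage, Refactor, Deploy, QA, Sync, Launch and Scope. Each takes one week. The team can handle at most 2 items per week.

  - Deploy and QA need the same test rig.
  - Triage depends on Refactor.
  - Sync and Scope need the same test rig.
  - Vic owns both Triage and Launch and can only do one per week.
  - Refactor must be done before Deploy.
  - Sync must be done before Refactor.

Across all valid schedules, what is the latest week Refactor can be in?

Precedence pushes Refactor to at least week 2; downstream work caps Refactor at week 3.
Refactor at week 3 is achievable: Sync in week 1; Refactor in week 3; Triage in week 4; Scope in week 2; QA in week 1; Launch in week 2; Deploy in week 4.

week 3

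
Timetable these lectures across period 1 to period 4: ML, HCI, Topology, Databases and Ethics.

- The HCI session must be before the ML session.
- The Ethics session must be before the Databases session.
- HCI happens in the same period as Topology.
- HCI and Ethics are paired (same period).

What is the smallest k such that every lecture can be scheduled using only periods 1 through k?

2 periods

The precedence chain requires at least 2 distinct periods.
2 works (last occupied period: period 2): for example Ethics -> period 1, HCI -> period 1, ML -> period 2, Topology -> period 1, Databases -> period 2.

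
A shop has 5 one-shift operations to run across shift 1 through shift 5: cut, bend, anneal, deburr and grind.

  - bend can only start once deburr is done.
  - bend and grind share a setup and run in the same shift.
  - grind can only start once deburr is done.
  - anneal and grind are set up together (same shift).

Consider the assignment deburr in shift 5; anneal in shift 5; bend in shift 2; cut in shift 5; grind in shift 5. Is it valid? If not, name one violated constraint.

grind can only start once deburr is done — violated.
bend and grind share a setup and run in the same shift — violated.
bend can only start once deburr is done — violated.
anneal and grind are set up together (same shift) — holds.

No — it violates: bend can only start once deburr is done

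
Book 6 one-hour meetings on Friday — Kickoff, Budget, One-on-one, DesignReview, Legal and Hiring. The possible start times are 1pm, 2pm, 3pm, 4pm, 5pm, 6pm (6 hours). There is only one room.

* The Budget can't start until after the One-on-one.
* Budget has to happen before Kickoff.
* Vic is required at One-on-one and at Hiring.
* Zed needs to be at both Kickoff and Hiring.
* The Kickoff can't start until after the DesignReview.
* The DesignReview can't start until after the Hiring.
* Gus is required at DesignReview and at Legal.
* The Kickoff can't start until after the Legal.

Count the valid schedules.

30

Splitting on Budget: it can be 2pm (3), 3pm (6), 4pm (9), 5pm (12). Listing each branch's schedules as (Kickoff, One-on-one, DesignReview, Legal, Hiring):
Budget=2pm: (6pm,1pm,4pm,5pm,3pm) (6pm,1pm,5pm,3pm,4pm) (6pm,1pm,5pm,4pm,3pm) — 3.
Budget=3pm: (6pm,1pm,4pm,5pm,2pm) (6pm,1pm,5pm,2pm,4pm) (6pm,1pm,5pm,4pm,2pm) (6pm,2pm,4pm,5pm,1pm) (6pm,2pm,5pm,1pm,4pm) (6pm,2pm,5pm,4pm,1pm) — 6.
Budget=4pm: (6pm,1pm,3pm,5pm,2pm) (6pm,1pm,5pm,2pm,3pm) (6pm,1pm,5pm,3pm,2pm) (6pm,2pm,3pm,5pm,1pm) (6pm,2pm,5pm,1pm,3pm) (6pm,2pm,5pm,3pm,1pm) (6pm,3pm,2pm,5pm,1pm) (6pm,3pm,5pm,1pm,2pm) (6pm,3pm,5pm,2pm,1pm) — 9.
Budget=5pm: (6pm,1pm,3pm,4pm,2pm) (6pm,1pm,4pm,2pm,3pm) (6pm,1pm,4pm,3pm,2pm) (6pm,2pm,3pm,4pm,1pm) (6pm,2pm,4pm,1pm,3pm) (6pm,2pm,4pm,3pm,1pm) (6pm,3pm,2pm,4pm,1pm) (6pm,3pm,4pm,1pm,2pm) (6pm,3pm,4pm,2pm,1pm) (6pm,4pm,2pm,3pm,1pm) (6pm,4pm,3pm,1pm,2pm) (6pm,4pm,3pm,2pm,1pm) — 12.
Summing: 3 + 6 + 9 + 12 = 30.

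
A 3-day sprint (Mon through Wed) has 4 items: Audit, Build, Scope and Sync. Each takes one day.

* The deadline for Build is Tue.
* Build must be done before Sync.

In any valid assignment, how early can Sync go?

Tue

Precedence pushes Sync to at least Tue.
Sync at Tue is achievable: Build -> Mon, Scope -> Mon, Audit -> Mon, Sync -> Tue.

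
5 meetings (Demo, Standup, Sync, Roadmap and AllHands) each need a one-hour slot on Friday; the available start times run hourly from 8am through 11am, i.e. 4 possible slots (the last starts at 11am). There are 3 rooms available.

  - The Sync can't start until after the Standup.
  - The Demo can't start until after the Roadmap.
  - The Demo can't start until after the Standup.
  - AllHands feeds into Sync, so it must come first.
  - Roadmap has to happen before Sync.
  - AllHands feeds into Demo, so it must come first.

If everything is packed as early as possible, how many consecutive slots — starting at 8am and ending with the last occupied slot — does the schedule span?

2

The precedence chain requires at least 2 distinct slots.
With at most 3 per slot and 5 meetings, at least 2 slots are needed.
2 works (last occupied slot: 9am): for example Demo in 9am, Roadmap in 8am, AllHands in 8am, Sync in 9am, Standup in 8am.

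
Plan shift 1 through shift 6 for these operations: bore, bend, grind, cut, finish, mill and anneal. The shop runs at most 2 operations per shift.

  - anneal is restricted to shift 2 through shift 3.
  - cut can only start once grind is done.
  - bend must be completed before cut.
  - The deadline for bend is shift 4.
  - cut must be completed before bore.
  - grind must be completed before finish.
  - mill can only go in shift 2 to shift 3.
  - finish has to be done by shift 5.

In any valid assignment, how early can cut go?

Precedence pushes cut to at least shift 2; downstream work caps cut at shift 5.
cut at shift 2 is achievable: cut in shift 2; finish in shift 3; mill in shift 2; anneal in shift 3; bend in shift 1; grind in shift 1; bore in shift 4.

shift 2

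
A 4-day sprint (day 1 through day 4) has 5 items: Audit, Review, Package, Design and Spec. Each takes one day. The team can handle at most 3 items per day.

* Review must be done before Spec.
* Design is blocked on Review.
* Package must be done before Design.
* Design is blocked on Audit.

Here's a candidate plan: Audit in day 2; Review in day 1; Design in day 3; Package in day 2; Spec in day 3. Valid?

Package must be done before Design — holds.
The team can handle at most 3 items per day — holds.
Review must be done before Spec — holds.
Design is blocked on Review — holds.
Design is blocked on Audit — holds.

Yes, all constraints hold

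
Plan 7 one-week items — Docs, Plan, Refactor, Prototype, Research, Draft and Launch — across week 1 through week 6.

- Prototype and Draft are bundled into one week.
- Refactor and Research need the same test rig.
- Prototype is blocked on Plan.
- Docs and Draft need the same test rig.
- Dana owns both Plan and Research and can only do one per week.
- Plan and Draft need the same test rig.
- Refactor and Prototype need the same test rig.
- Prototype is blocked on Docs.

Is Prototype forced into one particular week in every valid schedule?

Prototype can be week 2 (e.g. Launch in week 1, Prototype in week 2, Research in week 2, Refactor in week 1, Docs in week 1, Plan in week 1, Draft in week 2) or week 3 (e.g. Refactor in week 1, Draft in week 3, Docs in week 1, Research in week 2, Prototype in week 3, Plan in week 1, Launch in week 1).

No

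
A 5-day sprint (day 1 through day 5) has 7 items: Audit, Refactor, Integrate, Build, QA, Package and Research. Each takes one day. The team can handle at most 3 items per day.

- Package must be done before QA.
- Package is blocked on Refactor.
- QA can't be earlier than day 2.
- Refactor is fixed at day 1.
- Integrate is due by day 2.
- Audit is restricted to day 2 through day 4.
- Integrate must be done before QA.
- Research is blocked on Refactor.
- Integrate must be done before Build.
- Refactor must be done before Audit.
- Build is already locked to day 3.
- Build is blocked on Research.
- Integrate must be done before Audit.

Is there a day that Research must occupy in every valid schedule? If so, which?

Refactor is fixed at day 1 and must come before Research, so Research is at least day 2.
Build is fixed at day 3 and must come after Research, so Research is at most day 2.
So Research must be day 2.

day 2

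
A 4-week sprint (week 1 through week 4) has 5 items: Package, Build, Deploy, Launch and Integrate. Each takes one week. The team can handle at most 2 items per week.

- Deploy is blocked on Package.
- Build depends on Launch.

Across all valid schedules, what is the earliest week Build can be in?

week 2

Precedence pushes Build to at least week 2.
Build at week 2 is achievable: Launch -> week 1, Package -> week 1, Build -> week 2, Deploy -> week 2, Integrate -> week 3.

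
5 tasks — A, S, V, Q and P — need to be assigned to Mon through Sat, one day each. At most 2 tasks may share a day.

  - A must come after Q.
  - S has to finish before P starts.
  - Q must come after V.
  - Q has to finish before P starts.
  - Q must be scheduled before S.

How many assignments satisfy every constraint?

Splitting on A: it can be Wed (6), Thu (12), Fri (15), Sat (15). Listing each branch's schedules as (S, V, Q, P):
A=Wed: (Wed,Mon,Tue,Thu) (Wed,Mon,Tue,Fri) (Wed,Mon,Tue,Sat) (Thu,Mon,Tue,Fri) (Thu,Mon,Tue,Sat) (Fri,Mon,Tue,Sat) — 6.
A=Thu: (Wed,Mon,Tue,Thu) (Wed,Mon,Tue,Fri) (Wed,Mon,Tue,Sat) (Thu,Mon,Tue,Fri) (Thu,Mon,Tue,Sat) (Thu,Mon,Wed,Fri) (Thu,Mon,Wed,Sat) (Thu,Tue,Wed,Fri) (Thu,Tue,Wed,Sat) (Fri,Mon,Tue,Sat) (Fri,Mon,Wed,Sat) (Fri,Tue,Wed,Sat) — 12.
A=Fri: (Wed,Mon,Tue,Thu) (Wed,Mon,Tue,Fri) (Wed,Mon,Tue,Sat) (Thu,Mon,Tue,Fri) (Thu,Mon,Tue,Sat) (Thu,Mon,Wed,Fri) (Thu,Mon,Wed,Sat) (Thu,Tue,Wed,Fri) (Thu,Tue,Wed,Sat) (Fri,Mon,Tue,Sat) (Fri,Mon,Wed,Sat) (Fri,Mon,Thu,Sat) (Fri,Tue,Wed,Sat) (Fri,Tue,Thu,Sat) (Fri,Wed,Thu,Sat) — 15.
A=Sat: (Wed,Mon,Tue,Thu) (Wed,Mon,Tue,Fri) (Wed,Mon,Tue,Sat) (Thu,Mon,Tue,Fri) (Thu,Mon,Tue,Sat) (Thu,Mon,Wed,Fri) (Thu,Mon,Wed,Sat) (Thu,Tue,Wed,Fri) (Thu,Tue,Wed,Sat) (Fri,Mon,Tue,Sat) (Fri,Mon,Wed,Sat) (Fri,Mon,Thu,Sat) (Fri,Tue,Wed,Sat) (Fri,Tue,Thu,Sat) (Fri,Wed,Thu,Sat) — 15.
Summing: 6 + 12 + 15 + 15 = 48.

48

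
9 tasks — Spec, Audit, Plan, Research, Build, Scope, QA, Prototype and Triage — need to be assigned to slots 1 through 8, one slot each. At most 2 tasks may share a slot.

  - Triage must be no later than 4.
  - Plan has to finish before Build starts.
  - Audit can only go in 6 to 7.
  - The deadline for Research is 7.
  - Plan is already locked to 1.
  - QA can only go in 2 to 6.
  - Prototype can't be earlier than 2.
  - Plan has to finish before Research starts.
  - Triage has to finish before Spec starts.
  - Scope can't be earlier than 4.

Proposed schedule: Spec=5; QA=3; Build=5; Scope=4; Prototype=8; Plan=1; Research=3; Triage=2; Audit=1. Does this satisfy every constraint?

Plan is already locked to 1 — holds.
Scope can't be earlier than 4 — holds.
Triage must be no later than 4 — holds.
Plan has to finish before Research starts — holds.
Triage has to finish before Spec starts — holds.
Audit can only go in 6 to 7 — violated.
The deadline for Research is 7 — holds.
At most 2 tasks may share a slot — holds.
Prototype can't be earlier than 2 — holds.
QA can only go in 2 to 6 — holds.
Plan has to finish before Build starts — holds.

No — it violates: Audit can only go in 6 to 7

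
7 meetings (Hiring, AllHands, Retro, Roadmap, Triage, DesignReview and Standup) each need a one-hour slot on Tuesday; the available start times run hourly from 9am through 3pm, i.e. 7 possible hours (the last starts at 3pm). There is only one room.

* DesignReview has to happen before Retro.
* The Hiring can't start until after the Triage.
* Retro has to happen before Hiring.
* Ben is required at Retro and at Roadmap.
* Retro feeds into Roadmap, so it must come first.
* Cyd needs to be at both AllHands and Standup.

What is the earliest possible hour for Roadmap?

11am

Precedence pushes Roadmap to at least 11am.
Roadmap at 11am is achievable: Hiring -> 1pm, Triage -> 12pm, Standup -> 3pm, Retro -> 10am, AllHands -> 2pm, DesignReview -> 9am, Roadmap -> 11am.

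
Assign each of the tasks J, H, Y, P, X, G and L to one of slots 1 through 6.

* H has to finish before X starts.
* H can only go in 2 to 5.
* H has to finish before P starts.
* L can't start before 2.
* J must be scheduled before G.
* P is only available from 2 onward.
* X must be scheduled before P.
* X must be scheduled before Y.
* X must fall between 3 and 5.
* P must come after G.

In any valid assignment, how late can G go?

5

Precedence pushes G to at least 2; downstream work caps G at 5.
G at 5 is achievable: L=2, P=6, G=5, Y=4, H=2, J=1, X=3.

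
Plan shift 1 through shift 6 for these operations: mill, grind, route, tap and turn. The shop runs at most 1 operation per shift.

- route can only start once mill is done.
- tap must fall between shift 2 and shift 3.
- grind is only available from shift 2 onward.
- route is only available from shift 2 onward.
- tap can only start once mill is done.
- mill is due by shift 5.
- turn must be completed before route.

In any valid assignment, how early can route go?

Route is available from shift 2.
route at shift 4 is achievable: route in shift 4; grind in shift 5; turn in shift 3; mill in shift 1; tap in shift 2.
Nothing earlier works — the capacity limit rule out every shift before shift 4.

shift 4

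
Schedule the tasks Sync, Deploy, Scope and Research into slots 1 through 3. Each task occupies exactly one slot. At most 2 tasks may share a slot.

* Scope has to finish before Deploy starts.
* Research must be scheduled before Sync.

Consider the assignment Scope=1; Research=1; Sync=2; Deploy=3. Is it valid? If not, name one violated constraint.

Yes

Research must be scheduled before Sync — holds.
Scope has to finish before Deploy starts — holds.
At most 2 tasks may share a slot — holds.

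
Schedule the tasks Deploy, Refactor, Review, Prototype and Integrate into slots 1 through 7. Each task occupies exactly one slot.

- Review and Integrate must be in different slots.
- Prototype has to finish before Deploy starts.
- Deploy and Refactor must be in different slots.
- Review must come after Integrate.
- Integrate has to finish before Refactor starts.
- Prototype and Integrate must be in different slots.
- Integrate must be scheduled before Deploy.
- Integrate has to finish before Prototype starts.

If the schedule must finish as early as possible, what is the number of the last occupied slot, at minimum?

The precedence chain requires at least 3 distinct slots.
3 works (last occupied slot: 3): for example Refactor=2; Prototype=2; Review=2; Deploy=3; Integrate=1.

slot 3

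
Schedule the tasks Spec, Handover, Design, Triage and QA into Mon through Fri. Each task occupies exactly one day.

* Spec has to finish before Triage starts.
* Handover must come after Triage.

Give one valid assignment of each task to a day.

Handover in Wed, Spec in Mon, Triage in Tue, Design in Mon, QA in Mon

Checking: Spec(Mon) before Triage(Tue); Triage(Tue) before Handover(Wed).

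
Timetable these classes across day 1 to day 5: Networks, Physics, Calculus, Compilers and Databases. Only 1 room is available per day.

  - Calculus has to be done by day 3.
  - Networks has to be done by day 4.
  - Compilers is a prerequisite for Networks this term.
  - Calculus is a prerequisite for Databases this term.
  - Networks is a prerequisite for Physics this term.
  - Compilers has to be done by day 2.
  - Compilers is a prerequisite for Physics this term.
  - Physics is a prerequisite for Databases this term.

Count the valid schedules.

Enumerating: Physics in day 4; Calculus in day 2; Networks in day 3; Compilers in day 1; Databases in day 5 | Databases -> day 5; Networks -> day 2; Compilers -> day 1; Calculus -> day 3; Physics -> day 4 | Databases=day 5; Compilers=day 2; Physics=day 4; Networks=day 3; Calculus=day 1.

3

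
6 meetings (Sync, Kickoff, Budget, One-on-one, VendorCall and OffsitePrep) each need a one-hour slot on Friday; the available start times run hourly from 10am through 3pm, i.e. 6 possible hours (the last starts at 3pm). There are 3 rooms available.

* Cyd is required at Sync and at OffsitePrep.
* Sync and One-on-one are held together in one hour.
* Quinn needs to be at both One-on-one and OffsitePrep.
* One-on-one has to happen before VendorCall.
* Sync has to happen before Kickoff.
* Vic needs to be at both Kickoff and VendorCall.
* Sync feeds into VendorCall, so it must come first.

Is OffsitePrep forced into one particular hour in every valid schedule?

OffsitePrep can be 10am (e.g. Budget=10am; Sync=11am; One-on-one=11am; OffsitePrep=10am; Kickoff=1pm; VendorCall=12pm) or 11am (e.g. OffsitePrep=11am, Kickoff=12pm, One-on-one=10am, Budget=10am, VendorCall=11am, Sync=10am).

No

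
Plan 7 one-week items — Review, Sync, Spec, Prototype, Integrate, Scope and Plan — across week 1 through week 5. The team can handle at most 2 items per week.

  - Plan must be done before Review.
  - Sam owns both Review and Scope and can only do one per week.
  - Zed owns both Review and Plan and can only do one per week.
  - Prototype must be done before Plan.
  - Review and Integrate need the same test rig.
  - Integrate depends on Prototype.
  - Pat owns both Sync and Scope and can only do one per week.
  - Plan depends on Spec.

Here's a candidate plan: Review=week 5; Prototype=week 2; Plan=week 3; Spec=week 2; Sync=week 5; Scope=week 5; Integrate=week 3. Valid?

Prototype must be done before Plan — holds.
Sam owns both Review and Scope and can only do one per week — violated.
Plan must be done before Review — holds.
Pat owns both Sync and Scope and can only do one per week — violated.
Zed owns both Review and Plan and can only do one per week — holds.
Review and Integrate need the same test rig — holds.
Integrate depends on Prototype — holds.
Plan depends on Spec — holds.
The team can handle at most 2 items per week — violated.

No — it violates: Sam owns both Review and Scope and can only do one per week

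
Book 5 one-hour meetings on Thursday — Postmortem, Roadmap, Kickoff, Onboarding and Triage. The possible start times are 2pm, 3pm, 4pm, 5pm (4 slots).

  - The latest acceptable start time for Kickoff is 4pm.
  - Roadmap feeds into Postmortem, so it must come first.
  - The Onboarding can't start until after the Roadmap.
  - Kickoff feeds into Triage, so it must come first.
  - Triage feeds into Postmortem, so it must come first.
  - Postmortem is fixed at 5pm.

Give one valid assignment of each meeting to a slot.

Postmortem=5pm, Triage=3pm, Kickoff=2pm, Roadmap=2pm, Onboarding=3pm

Checking: Roadmap(2pm) before Onboarding(3pm); Triage(3pm) before Postmortem(5pm); Roadmap(2pm) before Postmortem(5pm); Kickoff(2pm) before Triage(3pm); Kickoff=2pm in [2pm,4pm]; Postmortem=5pm in [5pm,5pm].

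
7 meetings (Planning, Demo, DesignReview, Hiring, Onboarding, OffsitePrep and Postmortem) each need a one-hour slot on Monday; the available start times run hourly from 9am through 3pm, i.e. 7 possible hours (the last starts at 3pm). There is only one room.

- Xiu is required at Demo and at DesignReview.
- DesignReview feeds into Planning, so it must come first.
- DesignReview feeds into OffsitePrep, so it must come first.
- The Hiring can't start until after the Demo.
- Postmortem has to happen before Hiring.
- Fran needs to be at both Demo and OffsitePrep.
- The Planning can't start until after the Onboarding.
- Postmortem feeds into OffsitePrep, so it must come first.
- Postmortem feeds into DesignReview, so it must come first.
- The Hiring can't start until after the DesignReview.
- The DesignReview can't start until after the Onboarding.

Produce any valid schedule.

Planning in 2pm; DesignReview in 11am; Hiring in 1pm; Onboarding in 10am; OffsitePrep in 3pm; Demo in 12pm; Postmortem in 9am

Checking: Demo(12pm) before Hiring(1pm); Postmortem(9am) before DesignReview(11am); DesignReview(11am) before Hiring(1pm); Onboarding(10am) before DesignReview(11am); DesignReview(11am) before OffsitePrep(3pm); Onboarding(10am) before Planning(2pm); DesignReview(11am) before Planning(2pm); Postmortem(9am) before OffsitePrep(3pm); Postmortem(9am) before Hiring(1pm); Demo(12pm) != OffsitePrep(3pm); Demo(12pm) != DesignReview(11am); max 1 per hour (cap 1).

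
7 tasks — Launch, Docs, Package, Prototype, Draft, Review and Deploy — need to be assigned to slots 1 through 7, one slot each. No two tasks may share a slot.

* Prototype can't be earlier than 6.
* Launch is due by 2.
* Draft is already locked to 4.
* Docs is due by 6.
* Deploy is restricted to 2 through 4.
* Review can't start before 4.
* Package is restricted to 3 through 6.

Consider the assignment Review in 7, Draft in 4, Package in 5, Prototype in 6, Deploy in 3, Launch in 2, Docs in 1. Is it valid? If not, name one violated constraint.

Valid

Review can't start before 4 — holds.
Deploy is restricted to 2 through 4 — holds.
Docs is due by 6 — holds.
Prototype can't be earlier than 6 — holds.
Package is restricted to 3 through 6 — holds.
Draft is already locked to 4 — holds.
No two tasks may share a slot — holds.
Launch is due by 2 — holds.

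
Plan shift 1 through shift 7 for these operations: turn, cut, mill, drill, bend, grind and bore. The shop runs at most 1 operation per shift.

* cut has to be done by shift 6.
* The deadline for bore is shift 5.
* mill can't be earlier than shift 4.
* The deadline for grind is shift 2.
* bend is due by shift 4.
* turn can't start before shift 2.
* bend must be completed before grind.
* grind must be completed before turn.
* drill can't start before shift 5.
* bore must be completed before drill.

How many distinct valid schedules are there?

Splitting on turn: it can be shift 3 (7), shift 4 (6), shift 5 (5), shift 6 (6), shift 7 (7). Listing each branch's schedules as (cut, mill, drill, bend, grind, bore) by shift number:
turn=shift 3: (4,6,7,1,2,5) (4,7,6,1,2,5) (5,6,7,1,2,4) (5,7,6,1,2,4) (6,4,7,1,2,5) (6,5,7,1,2,4) (6,7,5,1,2,4) — 7.
turn=shift 4: (3,6,7,1,2,5) (3,7,6,1,2,5) (5,6,7,1,2,3) (5,7,6,1,2,3) (6,5,7,1,2,3) (6,7,5,1,2,3) — 6.
turn=shift 5: (3,6,7,1,2,4) (3,7,6,1,2,4) (4,6,7,1,2,3) (4,7,6,1,2,3) (6,4,7,1,2,3) — 5.
turn=shift 6: (3,4,7,1,2,5) (3,5,7,1,2,4) (3,7,5,1,2,4) (4,5,7,1,2,3) (4,7,5,1,2,3) (5,4,7,1,2,3) — 6.
turn=shift 7: (3,4,6,1,2,5) (3,5,6,1,2,4) (3,6,5,1,2,4) (4,5,6,1,2,3) (4,6,5,1,2,3) (5,4,6,1,2,3) (6,4,5,1,2,3) — 7.
Summing: 7 + 6 + 5 + 6 + 7 = 31.

31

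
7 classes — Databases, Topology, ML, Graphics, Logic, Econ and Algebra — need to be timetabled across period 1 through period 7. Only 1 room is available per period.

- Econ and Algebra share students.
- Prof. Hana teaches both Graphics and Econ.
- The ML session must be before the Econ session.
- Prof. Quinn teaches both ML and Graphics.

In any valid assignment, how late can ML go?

period 6

Downstream work caps ML at period 6.
ML at period 6 is achievable: Graphics -> period 3; ML -> period 6; Logic -> period 4; Econ -> period 7; Algebra -> period 5; Databases -> period 1; Topology -> period 2.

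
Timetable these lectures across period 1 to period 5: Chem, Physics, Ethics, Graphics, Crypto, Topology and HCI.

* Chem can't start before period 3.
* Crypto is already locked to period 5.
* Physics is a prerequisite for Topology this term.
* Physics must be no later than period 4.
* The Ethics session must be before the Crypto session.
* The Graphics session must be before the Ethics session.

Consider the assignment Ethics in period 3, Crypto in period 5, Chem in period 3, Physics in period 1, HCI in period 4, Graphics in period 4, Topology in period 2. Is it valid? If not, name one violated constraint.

The Ethics session must be before the Crypto session — holds.
Chem can't start before period 3 — holds.
Crypto is already locked to period 5 — holds.
Physics must be no later than period 4 — holds.
The Graphics session must be before the Ethics session — violated.
Physics is a prerequisite for Topology this term — holds.

Invalid. The Graphics session must be before the Ethics session.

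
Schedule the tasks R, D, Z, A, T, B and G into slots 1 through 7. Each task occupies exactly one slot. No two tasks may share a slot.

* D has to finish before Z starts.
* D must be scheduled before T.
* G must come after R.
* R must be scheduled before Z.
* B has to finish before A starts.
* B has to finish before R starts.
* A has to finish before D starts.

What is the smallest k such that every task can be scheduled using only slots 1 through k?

The precedence chain requires at least 4 distinct slots.
With at most 1 per slot and 7 tasks, at least 7 slots are needed.
7 works (last occupied slot: 7): for example T in 6; A in 3; Z in 5; R in 2; B in 1; D in 4; G in 7.

7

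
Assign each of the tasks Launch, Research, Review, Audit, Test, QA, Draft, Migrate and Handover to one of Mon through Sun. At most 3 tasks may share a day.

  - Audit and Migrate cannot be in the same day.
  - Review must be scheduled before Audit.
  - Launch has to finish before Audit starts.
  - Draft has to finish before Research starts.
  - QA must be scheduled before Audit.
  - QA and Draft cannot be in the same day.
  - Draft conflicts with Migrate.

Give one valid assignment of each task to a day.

QA=Mon; Handover=Wed; Research=Wed; Test=Tue; Launch=Mon; Draft=Tue; Review=Mon; Migrate=Wed; Audit=Tue

Checking: Draft(Tue) before Research(Wed); Launch(Mon) before Audit(Tue); Review(Mon) before Audit(Tue); QA(Mon) before Audit(Tue); Draft(Tue) != Migrate(Wed); Audit(Tue) != Migrate(Wed); QA(Mon) != Draft(Tue); max 3 per day (cap 3).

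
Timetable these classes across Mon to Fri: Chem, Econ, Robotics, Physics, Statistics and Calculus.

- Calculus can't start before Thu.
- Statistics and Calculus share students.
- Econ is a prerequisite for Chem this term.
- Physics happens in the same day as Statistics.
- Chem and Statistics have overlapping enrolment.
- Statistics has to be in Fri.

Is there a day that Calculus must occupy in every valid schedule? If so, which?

Thu

Calculus's window is Thu–Fri.
Statistics is fixed at Fri, and Calculus can't share a day with Statistics.
So Calculus must be Thu.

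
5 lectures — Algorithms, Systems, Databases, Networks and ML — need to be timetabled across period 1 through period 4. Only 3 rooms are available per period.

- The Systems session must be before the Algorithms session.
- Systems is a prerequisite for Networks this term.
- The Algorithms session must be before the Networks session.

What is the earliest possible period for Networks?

period 3

Precedence pushes Networks to at least period 3.
Networks at period 3 is achievable: Algorithms=period 2, ML=period 1, Systems=period 1, Networks=period 3, Databases=period 1.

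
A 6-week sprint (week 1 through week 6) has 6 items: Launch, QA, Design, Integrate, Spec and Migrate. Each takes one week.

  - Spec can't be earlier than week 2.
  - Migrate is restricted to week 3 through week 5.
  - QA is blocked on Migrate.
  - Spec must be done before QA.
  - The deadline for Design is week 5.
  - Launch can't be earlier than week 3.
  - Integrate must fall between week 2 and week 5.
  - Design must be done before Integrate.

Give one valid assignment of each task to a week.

Spec in week 2, Design in week 1, Launch in week 3, QA in week 4, Migrate in week 3, Integrate in week 2

Checking: Spec(week 2) before QA(week 4); Migrate(week 3) before QA(week 4); Design(week 1) before Integrate(week 2); Integrate=week 2 in [week 2,week 5]; Spec=week 2 in [week 2,week 6]; Design=week 1 in [week 1,week 5]; Migrate=week 3 in [week 3,week 5]; Launch=week 3 in [week 3,week 6].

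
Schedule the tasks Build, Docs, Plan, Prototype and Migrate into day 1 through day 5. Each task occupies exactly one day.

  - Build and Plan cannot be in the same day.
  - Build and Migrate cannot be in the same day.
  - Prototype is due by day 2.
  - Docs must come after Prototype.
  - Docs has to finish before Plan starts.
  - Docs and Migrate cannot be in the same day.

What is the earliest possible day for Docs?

day 2

Precedence pushes Docs to at least day 2; downstream work caps Docs at day 4.
Docs at day 2 is achievable: Prototype=day 1; Migrate=day 3; Build=day 1; Docs=day 2; Plan=day 3.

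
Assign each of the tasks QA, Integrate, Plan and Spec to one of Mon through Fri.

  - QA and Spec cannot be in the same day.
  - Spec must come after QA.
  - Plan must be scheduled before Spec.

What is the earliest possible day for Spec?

Precedence pushes Spec to at least Tue.
Spec at Tue is achievable: Spec in Tue; Integrate in Mon; QA in Mon; Plan in Mon.

Tue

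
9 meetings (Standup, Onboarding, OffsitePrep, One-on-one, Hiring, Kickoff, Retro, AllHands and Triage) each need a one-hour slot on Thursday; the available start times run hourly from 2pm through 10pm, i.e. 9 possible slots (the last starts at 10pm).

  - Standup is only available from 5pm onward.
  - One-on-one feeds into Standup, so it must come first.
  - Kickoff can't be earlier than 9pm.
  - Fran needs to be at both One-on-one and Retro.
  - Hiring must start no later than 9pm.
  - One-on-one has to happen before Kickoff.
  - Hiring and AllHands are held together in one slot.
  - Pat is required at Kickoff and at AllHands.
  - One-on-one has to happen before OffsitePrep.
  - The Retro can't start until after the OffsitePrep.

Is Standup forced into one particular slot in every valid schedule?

Standup can be 5pm (e.g. Onboarding in 2pm; Kickoff in 9pm; Triage in 2pm; AllHands in 2pm; OffsitePrep in 3pm; Retro in 4pm; Standup in 5pm; Hiring in 2pm; One-on-one in 2pm) or 6pm (e.g. Hiring in 2pm; Kickoff in 9pm; Onboarding in 2pm; OffsitePrep in 3pm; Standup in 6pm; One-on-one in 2pm; Retro in 4pm; Triage in 2pm; AllHands in 2pm).

No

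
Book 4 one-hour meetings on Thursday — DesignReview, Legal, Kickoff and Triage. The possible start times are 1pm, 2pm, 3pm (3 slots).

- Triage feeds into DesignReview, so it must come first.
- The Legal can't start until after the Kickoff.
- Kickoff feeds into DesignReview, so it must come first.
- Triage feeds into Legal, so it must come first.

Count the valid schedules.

7

Splitting on DesignReview: it can be 2pm (2), 3pm (5). Listing each branch's schedules as (Legal, Kickoff, Triage):
DesignReview=2pm: (2pm,1pm,1pm) (3pm,1pm,1pm) — 2.
DesignReview=3pm: (2pm,1pm,1pm) (3pm,1pm,1pm) (3pm,1pm,2pm) (3pm,2pm,1pm) (3pm,2pm,2pm) — 5.
Summing: 2 + 5 = 7.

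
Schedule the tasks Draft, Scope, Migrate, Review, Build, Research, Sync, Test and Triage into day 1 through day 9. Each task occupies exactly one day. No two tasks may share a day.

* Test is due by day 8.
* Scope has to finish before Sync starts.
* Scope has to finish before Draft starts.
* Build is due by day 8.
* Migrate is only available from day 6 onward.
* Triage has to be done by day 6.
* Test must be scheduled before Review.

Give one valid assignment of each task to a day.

Research -> day 9; Review -> day 7; Test -> day 2; Triage -> day 1; Draft -> day 5; Migrate -> day 6; Build -> day 3; Scope -> day 4; Sync -> day 8

Checking: Scope(day 4) before Sync(day 8); Test(day 2) before Review(day 7); Scope(day 4) before Draft(day 5); Test=day 2 in [day 1,day 8]; Triage=day 1 in [day 1,day 6]; Build=day 3 in [day 1,day 8]; Migrate=day 6 in [day 6,day 9]; max 1 per day (cap 1).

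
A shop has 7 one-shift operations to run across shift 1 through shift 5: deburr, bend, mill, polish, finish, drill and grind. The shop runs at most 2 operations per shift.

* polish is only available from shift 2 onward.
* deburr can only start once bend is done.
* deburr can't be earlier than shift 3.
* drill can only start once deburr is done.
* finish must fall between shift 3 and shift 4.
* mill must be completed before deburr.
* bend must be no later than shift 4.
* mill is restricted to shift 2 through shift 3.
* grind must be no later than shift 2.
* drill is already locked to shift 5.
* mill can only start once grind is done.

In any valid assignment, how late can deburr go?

Deburr is available from shift 3; downstream work caps deburr at shift 4.
deburr at shift 4 is achievable: mill -> shift 2; polish -> shift 2; drill -> shift 5; finish -> shift 3; deburr -> shift 4; bend -> shift 1; grind -> shift 1.

shift 4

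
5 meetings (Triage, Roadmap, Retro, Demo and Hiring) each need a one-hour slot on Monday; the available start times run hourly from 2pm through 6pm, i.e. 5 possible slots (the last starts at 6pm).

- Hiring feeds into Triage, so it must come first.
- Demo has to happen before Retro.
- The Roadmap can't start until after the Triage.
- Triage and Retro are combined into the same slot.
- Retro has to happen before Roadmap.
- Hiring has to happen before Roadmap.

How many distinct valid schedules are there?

Splitting on Triage: it can be 3pm (3), 4pm (8), 5pm (9). Listing each branch's schedules as (Roadmap, Retro, Demo, Hiring):
Triage=3pm: (4pm,3pm,2pm,2pm) (5pm,3pm,2pm,2pm) (6pm,3pm,2pm,2pm) — 3.
Triage=4pm: (5pm,4pm,2pm,2pm) (5pm,4pm,2pm,3pm) (5pm,4pm,3pm,2pm) (5pm,4pm,3pm,3pm) (6pm,4pm,2pm,2pm) (6pm,4pm,2pm,3pm) (6pm,4pm,3pm,2pm) (6pm,4pm,3pm,3pm) — 8.
Triage=5pm: (6pm,5pm,2pm,2pm) (6pm,5pm,2pm,3pm) (6pm,5pm,2pm,4pm) (6pm,5pm,3pm,2pm) (6pm,5pm,3pm,3pm) (6pm,5pm,3pm,4pm) (6pm,5pm,4pm,2pm) (6pm,5pm,4pm,3pm) (6pm,5pm,4pm,4pm) — 9.
Summing: 3 + 8 + 9 = 20.

20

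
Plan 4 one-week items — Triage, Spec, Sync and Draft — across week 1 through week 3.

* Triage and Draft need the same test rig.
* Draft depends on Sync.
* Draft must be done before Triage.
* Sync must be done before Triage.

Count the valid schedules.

Enumerating: Triage in week 3; Spec in week 1; Sync in week 1; Draft in week 2 | Triage in week 3; Sync in week 1; Draft in week 2; Spec in week 2 | Triage in week 3, Sync in week 1, Draft in week 2, Spec in week 3.

3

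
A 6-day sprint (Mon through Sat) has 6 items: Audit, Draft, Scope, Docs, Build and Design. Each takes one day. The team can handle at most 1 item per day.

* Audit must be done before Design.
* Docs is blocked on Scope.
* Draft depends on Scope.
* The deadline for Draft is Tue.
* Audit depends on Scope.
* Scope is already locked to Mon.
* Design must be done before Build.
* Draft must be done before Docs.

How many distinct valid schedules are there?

4

Enumerating: Draft in Tue, Design in Fri, Audit in Wed, Scope in Mon, Docs in Thu, Build in Sat | Docs -> Fri, Audit -> Wed, Design -> Thu, Build -> Sat, Scope -> Mon, Draft -> Tue | Design in Thu, Build in Fri, Scope in Mon, Docs in Sat, Draft in Tue, Audit in Wed | Draft -> Tue, Scope -> Mon, Docs -> Wed, Design -> Fri, Audit -> Thu, Build -> Sat.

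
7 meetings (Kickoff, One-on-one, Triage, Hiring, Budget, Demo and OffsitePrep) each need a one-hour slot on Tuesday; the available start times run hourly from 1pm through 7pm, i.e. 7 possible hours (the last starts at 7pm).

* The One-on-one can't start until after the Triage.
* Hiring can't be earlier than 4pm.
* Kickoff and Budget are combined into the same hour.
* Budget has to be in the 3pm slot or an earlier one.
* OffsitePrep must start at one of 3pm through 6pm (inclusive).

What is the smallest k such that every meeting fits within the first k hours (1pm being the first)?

The precedence chain requires at least 2 distinct hours.
Hiring can't be placed before 4pm — that is hour 4 counting from 1pm — so the schedule must run through at least 4 hours.
4 works (last occupied hour: 4pm): for example Budget -> 1pm, One-on-one -> 2pm, Demo -> 1pm, Triage -> 1pm, Hiring -> 4pm, OffsitePrep -> 3pm, Kickoff -> 1pm.

4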